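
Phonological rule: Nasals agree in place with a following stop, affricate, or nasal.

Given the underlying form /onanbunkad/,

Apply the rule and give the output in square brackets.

[onambuŋkad]

/n/ before /b/ (labial) → [m]
/n/ before /k/ (velar) → [ŋ]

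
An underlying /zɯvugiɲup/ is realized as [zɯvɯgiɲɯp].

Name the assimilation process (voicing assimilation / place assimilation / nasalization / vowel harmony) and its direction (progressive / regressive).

vowel harmony, progressive

/u/→[ɯ] /u/→[ɯ].
Vowels agree with the first vowel, so the harmony is progressive.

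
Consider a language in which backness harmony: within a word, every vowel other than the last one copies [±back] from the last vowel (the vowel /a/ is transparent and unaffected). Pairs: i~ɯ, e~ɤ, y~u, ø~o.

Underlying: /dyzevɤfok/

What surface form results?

[duzɤvɤfok]

/y/ harmonizes with /o/ ([+back]) → [u]
/e/ harmonizes with /o/ ([+back]) → [ɤ]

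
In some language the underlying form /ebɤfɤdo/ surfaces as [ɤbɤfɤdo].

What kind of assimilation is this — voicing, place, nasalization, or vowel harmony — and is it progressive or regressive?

vowel harmony, regressive

/e/→[ɤ].
Vowels agree with the last vowel, so the harmony is regressive.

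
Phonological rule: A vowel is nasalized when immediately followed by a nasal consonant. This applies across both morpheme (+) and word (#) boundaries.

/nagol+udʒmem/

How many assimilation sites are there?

/e/ before nasal /m/ → [ẽ]
1 segment changes.

1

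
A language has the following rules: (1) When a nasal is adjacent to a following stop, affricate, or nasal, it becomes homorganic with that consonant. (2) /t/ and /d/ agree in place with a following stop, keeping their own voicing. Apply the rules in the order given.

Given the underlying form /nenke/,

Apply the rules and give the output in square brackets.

Rule 1: /n/ before /k/ (velar) → [ŋ]
After rule 1: neŋke
Rule 2: no segment meets the rule's conditions; no change.

[neŋke]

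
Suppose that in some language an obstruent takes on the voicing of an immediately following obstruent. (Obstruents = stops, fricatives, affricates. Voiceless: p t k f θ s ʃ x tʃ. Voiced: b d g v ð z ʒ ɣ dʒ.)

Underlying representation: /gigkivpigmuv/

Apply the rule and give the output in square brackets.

[gikkifpigmuv]

/g/ before /k/ (voiceless) → [k]
/v/ before /p/ (voiceless) → [f]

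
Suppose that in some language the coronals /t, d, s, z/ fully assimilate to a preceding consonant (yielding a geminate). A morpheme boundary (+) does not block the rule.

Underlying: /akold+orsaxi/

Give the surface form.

[akoll+orraxi]

/d/ after /l/ → [l] (total assimilation)
/s/ after /r/ → [r] (total assimilation)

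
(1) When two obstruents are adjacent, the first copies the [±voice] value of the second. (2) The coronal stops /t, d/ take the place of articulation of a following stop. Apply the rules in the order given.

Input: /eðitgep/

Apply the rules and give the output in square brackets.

Rule 1: /t/ before /g/ (voiced) → [d]
After rule 1: eðidgep
Rule 2: /d/ before /g/ (velar) → [g]

[eðiggep]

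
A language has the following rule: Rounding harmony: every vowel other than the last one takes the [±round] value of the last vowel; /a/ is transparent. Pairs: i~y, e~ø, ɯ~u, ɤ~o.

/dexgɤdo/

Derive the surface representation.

[døxgodo]

/e/ harmonizes with /o/ ([+round]) → [ø]
/ɤ/ harmonizes with /o/ ([+round]) → [o]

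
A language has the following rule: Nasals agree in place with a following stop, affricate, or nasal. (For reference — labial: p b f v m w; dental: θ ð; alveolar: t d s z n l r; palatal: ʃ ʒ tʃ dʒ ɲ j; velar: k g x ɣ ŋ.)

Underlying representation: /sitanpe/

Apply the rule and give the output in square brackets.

/n/ before /p/ (labial) → [m]

[sitampe]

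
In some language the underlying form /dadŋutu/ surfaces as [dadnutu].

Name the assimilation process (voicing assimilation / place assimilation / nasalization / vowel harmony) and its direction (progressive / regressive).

/ŋ/→[n].
Each target copies a feature from the preceding segment, so the direction is progressive.

place assimilation, progressive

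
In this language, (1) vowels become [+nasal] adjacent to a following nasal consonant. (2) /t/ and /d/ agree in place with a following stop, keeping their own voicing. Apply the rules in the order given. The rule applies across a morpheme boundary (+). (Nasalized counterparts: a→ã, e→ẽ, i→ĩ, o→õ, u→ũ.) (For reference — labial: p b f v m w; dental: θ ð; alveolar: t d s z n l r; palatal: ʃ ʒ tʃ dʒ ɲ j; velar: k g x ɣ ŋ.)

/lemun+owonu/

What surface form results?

[lẽmũn+owõnu]

Rule 1: /e/ before nasal /m/ → [ẽ]
Rule 1: /u/ before nasal /n/ → [ũ]
Rule 1: /o/ before nasal /n/ → [õ]
After rule 1: lẽmũn+owõnu
Rule 2: no segment meets the rule's conditions; no change.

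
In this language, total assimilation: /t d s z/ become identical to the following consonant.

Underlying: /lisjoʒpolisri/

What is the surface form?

/s/ before /j/ → [j] (total assimilation)
/s/ before /r/ → [r] (total assimilation)

[lijjoʒpolirri]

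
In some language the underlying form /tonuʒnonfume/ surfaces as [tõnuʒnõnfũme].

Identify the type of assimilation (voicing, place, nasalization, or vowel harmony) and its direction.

nasalization, regressive

/o/→[õ] /o/→[õ] /u/→[ũ].
Each target copies a feature from the following segment, so the direction is regressive.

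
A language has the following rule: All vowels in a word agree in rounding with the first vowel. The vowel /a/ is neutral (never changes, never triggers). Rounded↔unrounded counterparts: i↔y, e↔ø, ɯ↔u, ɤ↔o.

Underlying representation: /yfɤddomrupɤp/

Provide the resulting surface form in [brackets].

/ɤ/ harmonizes with /y/ ([+round]) → [o]
/ɤ/ harmonizes with /y/ ([+round]) → [o]

[yfoddomrupop]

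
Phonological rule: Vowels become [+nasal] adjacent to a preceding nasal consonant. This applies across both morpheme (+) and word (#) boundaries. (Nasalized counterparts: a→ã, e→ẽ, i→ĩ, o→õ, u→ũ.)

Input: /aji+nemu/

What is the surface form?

/e/ after nasal /n/ → [ẽ]
/u/ after nasal /m/ → [ũ]

[aji+nẽmũ]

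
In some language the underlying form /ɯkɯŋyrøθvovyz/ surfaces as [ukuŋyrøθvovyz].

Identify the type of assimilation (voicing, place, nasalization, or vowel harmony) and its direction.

vowel harmony, regressive

/ɯ/→[u] /ɯ/→[u].
Vowels agree with the last vowel, so the harmony is regressive.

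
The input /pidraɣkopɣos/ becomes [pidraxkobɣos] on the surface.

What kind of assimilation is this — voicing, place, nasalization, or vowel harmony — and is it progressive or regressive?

voicing assimilation, regressive

/ɣ/→[x] /p/→[b].
Each target copies a feature from the following segment, so the direction is regressive.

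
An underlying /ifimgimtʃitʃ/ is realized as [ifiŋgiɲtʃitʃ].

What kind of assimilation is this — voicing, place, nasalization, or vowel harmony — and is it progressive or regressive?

/m/→[ŋ] /m/→[ɲ].
Each target copies a feature from the following segment, so the direction is regressive.

place assimilation, regressive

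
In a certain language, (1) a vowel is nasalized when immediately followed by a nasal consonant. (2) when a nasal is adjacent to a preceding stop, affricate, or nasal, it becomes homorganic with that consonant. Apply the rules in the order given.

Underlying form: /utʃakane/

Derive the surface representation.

Rule 1: /a/ before nasal /n/ → [ã]
After rule 1: utʃakãne
Rule 2: no segment meets the rule's conditions; no change.

[utʃakãne]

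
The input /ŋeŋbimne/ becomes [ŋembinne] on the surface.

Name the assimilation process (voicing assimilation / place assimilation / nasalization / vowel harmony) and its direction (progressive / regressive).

/ŋ/→[m] /m/→[n].
Each target copies a feature from the following segment, so the direction is regressive.

place assimilation, regressive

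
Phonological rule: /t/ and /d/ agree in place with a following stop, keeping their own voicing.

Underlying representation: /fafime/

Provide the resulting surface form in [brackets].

no segment meets the rule's conditions; no change.

[fafime]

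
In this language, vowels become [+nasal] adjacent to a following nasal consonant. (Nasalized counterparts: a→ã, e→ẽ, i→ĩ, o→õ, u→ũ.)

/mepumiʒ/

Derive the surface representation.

/u/ before nasal /m/ → [ũ]

[mepũmiʒ]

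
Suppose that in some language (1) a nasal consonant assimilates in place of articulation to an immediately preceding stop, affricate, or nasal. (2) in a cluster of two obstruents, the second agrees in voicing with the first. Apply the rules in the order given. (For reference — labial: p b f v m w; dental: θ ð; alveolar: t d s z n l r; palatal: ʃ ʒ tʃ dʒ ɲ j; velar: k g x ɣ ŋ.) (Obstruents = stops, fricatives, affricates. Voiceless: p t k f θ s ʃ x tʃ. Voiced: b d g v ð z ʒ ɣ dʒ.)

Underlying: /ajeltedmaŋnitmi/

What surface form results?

[ajeltednaŋŋitni]

Rule 1: /m/ after /d/ (alveolar) → [n]
Rule 1: /n/ after /ŋ/ (velar) → [ŋ]
Rule 1: /m/ after /t/ (alveolar) → [n]
After rule 1: ajeltednaŋŋitni
Rule 2: no segment meets the rule's conditions; no change.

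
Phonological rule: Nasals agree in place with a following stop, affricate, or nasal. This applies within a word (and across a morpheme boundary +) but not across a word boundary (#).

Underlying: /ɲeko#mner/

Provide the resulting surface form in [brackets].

[ɲeko#nner]

/m/ before /n/ (alveolar) → [n]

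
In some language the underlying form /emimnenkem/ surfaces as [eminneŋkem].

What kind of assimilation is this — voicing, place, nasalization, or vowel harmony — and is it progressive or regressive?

/m/→[n] /n/→[ŋ].
Each target copies a feature from the following segment, so the direction is regressive.

place assimilation, regressive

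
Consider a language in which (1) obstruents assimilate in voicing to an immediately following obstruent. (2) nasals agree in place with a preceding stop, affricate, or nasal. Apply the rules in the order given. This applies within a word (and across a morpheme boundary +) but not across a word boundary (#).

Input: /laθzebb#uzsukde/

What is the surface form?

Rule 1: /θ/ before /z/ (voiced) → [ð]
Rule 1: /z/ before /s/ (voiceless) → [s]
Rule 1: /k/ before /d/ (voiced) → [g]
After rule 1: laðzebb#ussugde
Rule 2: no segment meets the rule's conditions; no change.

[laðzebb#ussugde]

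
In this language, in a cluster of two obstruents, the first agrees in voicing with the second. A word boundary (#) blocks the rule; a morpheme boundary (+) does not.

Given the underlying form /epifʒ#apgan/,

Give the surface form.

[epivʒ#abgan]

/f/ before /ʒ/ (voiced) → [v]
/p/ before /g/ (voiced) → [b]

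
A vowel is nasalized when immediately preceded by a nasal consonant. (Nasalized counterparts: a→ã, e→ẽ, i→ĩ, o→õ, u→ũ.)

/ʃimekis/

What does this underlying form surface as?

[ʃimẽkis]

/e/ after nasal /m/ → [ẽ]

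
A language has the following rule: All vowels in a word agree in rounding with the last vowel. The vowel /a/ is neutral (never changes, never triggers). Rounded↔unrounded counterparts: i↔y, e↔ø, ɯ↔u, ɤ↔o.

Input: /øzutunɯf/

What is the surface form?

/ø/ harmonizes with /ɯ/ ([-round]) → [e]
/u/ harmonizes with /ɯ/ ([-round]) → [ɯ]
/u/ harmonizes with /ɯ/ ([-round]) → [ɯ]

[ezɯtɯnɯf]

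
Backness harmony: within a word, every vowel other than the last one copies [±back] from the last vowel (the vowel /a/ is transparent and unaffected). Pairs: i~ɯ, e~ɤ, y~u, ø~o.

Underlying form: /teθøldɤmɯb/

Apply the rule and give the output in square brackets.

/e/ harmonizes with /ɯ/ ([+back]) → [ɤ]
/ø/ harmonizes with /ɯ/ ([+back]) → [o]

[tɤθoldɤmɯb]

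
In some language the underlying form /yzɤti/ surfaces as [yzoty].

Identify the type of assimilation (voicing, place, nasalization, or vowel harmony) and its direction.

/ɤ/→[o] /i/→[y].
Vowels agree with the first vowel, so the harmony is progressive.

vowel harmony, progressive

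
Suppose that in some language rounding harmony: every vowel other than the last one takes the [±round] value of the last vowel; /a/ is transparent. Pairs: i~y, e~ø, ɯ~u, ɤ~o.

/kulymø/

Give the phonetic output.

no segment meets the rule's conditions; no change.

[kulymø]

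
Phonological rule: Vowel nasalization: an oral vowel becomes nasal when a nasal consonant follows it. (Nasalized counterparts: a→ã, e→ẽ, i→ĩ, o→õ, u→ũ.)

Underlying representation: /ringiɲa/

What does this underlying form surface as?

/i/ before nasal /n/ → [ĩ]
/i/ before nasal /ɲ/ → [ĩ]

[rĩngĩɲa]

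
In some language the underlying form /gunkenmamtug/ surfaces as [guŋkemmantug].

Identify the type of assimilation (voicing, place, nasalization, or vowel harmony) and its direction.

/n/→[ŋ] /n/→[m] /m/→[n].
Each target copies a feature from the following segment, so the direction is regressive.

place assimilation, regressive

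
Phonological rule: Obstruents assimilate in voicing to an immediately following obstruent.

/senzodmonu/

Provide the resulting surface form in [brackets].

[senzodmonu]

no segment meets the rule's conditions; no change.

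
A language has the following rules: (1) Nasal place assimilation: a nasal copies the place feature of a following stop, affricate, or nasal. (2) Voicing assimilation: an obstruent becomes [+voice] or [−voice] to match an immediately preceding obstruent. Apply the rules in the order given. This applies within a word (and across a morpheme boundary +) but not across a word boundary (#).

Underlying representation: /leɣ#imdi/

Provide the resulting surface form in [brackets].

Rule 1: /m/ before /d/ (alveolar) → [n]
After rule 1: leɣ#indi
Rule 2: no segment meets the rule's conditions; no change.

[leɣ#indi]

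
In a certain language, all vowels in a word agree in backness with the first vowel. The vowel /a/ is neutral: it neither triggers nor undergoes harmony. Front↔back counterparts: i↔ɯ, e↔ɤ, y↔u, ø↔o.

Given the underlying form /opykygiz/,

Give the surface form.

/y/ harmonizes with /o/ ([+back]) → [u]
/y/ harmonizes with /o/ ([+back]) → [u]
/i/ harmonizes with /o/ ([+back]) → [ɯ]

[opukugɯz]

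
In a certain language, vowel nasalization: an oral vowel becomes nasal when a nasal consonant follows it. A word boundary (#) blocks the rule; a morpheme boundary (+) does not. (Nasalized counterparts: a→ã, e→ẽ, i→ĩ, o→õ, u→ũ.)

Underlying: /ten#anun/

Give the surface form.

[tẽn#ãnũn]

/e/ before nasal /n/ → [ẽ]
/a/ before nasal /n/ → [ã]
/u/ before nasal /n/ → [ũ]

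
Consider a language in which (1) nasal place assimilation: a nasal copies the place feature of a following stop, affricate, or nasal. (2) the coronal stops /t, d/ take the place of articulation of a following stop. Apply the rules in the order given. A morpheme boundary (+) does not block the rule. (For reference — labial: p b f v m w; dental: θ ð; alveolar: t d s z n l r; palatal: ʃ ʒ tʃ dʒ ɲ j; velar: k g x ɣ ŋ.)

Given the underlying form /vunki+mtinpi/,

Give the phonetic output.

[vuŋki+ntimpi]

Rule 1: /n/ before /k/ (velar) → [ŋ]
Rule 1: /m/ before /t/ (alveolar) → [n]
Rule 1: /n/ before /p/ (labial) → [m]
After rule 1: vuŋki+ntimpi
Rule 2: no segment meets the rule's conditions; no change.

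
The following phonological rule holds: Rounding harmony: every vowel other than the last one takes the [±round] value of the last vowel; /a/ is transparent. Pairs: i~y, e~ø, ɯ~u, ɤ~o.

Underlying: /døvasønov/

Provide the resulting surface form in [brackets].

no segment meets the rule's conditions; no change.

[døvasønov]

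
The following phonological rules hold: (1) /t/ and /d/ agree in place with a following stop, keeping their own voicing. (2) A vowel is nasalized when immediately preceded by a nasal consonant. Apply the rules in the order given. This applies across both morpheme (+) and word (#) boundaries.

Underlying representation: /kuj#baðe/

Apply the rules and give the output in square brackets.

[kuj#baðe]

Rule 1: no segment meets the rule's conditions; no change.
After rule 1: kuj#baðe
Rule 2: no segment meets the rule's conditions; no change.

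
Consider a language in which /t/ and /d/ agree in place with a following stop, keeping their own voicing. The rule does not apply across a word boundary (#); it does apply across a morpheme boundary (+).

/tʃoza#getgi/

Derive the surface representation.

/t/ before /g/ (velar) → [k]

[tʃoza#gekgi]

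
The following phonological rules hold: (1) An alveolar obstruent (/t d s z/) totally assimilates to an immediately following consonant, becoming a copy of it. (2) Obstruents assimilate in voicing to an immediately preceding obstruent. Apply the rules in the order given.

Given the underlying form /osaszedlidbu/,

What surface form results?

Rule 1: /s/ before /z/ → [z] (total assimilation)
Rule 1: /d/ before /l/ → [l] (total assimilation)
Rule 1: /d/ before /b/ → [b] (total assimilation)
After rule 1: osazzellibbu
Rule 2: no segment meets the rule's conditions; no change.

[osazzellibbu]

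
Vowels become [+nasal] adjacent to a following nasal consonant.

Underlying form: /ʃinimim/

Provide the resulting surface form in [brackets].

[ʃĩnĩmĩm]

/i/ before nasal /n/ → [ĩ]
/i/ before nasal /m/ → [ĩ]
/i/ before nasal /m/ → [ĩ]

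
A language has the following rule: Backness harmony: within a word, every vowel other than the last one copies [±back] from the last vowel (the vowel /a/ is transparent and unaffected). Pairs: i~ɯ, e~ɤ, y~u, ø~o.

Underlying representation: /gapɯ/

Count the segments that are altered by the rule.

No segment meets the rule's conditions.

0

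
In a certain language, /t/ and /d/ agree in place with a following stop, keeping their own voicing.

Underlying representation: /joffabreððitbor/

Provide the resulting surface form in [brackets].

/t/ before /b/ (labial) → [p]

[joffabreððipbor]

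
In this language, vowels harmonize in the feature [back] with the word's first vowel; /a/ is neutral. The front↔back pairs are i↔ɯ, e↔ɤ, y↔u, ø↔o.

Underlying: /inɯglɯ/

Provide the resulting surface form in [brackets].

[inigli]

/ɯ/ harmonizes with /i/ ([-back]) → [i]
/ɯ/ harmonizes with /i/ ([-back]) → [i]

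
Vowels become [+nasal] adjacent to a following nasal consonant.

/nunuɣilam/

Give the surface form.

[nũnuɣilãm]

/u/ before nasal /n/ → [ũ]
/a/ before nasal /m/ → [ã]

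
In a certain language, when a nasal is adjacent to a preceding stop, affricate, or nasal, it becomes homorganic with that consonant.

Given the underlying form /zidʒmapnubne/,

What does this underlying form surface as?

[zidʒɲapmubme]

/m/ after /dʒ/ (palatal) → [ɲ]
/n/ after /p/ (labial) → [m]
/n/ after /b/ (labial) → [m]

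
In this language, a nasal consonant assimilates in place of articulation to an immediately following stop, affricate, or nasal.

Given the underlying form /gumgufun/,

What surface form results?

[guŋgufun]

/m/ before /g/ (velar) → [ŋ]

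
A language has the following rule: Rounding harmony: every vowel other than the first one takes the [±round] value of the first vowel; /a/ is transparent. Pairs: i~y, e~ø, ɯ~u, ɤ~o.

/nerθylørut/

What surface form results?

[nerθilerɯt]

/y/ harmonizes with /e/ ([-round]) → [i]
/ø/ harmonizes with /e/ ([-round]) → [e]
/u/ harmonizes with /e/ ([-round]) → [ɯ]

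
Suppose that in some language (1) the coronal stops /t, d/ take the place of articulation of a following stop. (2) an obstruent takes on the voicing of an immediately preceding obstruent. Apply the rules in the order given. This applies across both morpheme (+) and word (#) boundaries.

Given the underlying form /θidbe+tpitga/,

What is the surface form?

[θibbe+ppikka]

Rule 1: /d/ before /b/ (labial) → [b]
Rule 1: /t/ before /p/ (labial) → [p]
Rule 1: /t/ before /g/ (velar) → [k]
After rule 1: θibbe+ppikga
Rule 2: /g/ after /k/ (voiceless) → [k]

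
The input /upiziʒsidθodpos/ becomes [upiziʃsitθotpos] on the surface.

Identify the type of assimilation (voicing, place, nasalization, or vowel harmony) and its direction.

/ʒ/→[ʃ] /d/→[t] /d/→[t].
Each target copies a feature from the following segment, so the direction is regressive.

voicing assimilation, regressive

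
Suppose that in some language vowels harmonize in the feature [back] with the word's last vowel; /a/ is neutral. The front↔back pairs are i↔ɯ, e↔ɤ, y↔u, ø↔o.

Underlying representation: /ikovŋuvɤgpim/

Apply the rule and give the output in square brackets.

[ikøvŋyvegpim]

/o/ harmonizes with /i/ ([-back]) → [ø]
/u/ harmonizes with /i/ ([-back]) → [y]
/ɤ/ harmonizes with /i/ ([-back]) → [e]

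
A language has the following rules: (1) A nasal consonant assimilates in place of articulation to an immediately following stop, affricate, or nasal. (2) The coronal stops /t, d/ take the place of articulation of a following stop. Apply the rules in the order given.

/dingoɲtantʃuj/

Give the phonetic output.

[diŋgontaɲtʃuj]

Rule 1: /n/ before /g/ (velar) → [ŋ]
Rule 1: /ɲ/ before /t/ (alveolar) → [n]
Rule 1: /n/ before /tʃ/ (palatal) → [ɲ]
After rule 1: diŋgontaɲtʃuj
Rule 2: no segment meets the rule's conditions; no change.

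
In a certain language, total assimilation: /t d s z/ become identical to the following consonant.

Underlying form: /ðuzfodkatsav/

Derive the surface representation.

/z/ before /f/ → [f] (total assimilation)
/d/ before /k/ → [k] (total assimilation)
/t/ before /s/ → [s] (total assimilation)

[ðuffokkassav]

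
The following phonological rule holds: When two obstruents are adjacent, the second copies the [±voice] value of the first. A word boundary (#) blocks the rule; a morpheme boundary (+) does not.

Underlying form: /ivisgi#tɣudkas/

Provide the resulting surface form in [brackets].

/g/ after /s/ (voiceless) → [k]
/ɣ/ after /t/ (voiceless) → [x]
/k/ after /d/ (voiced) → [g]

[iviski#txudgas]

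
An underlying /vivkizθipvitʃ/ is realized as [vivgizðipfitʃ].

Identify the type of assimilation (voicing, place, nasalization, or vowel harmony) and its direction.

/k/→[g] /θ/→[ð] /v/→[f].
Each target copies a feature from the preceding segment, so the direction is progressive.

voicing assimilation, progressive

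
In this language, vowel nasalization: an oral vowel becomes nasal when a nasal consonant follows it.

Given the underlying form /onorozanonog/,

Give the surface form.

[õnorozãnõnog]

/o/ before nasal /n/ → [õ]
/a/ before nasal /n/ → [ã]
/o/ before nasal /n/ → [õ]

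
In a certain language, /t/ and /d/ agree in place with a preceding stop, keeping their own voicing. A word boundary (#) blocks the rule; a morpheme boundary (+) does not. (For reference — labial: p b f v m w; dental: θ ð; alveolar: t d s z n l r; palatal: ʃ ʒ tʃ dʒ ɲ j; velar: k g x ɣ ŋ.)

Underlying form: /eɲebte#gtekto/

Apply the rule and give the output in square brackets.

/t/ after /b/ (labial) → [p]
/t/ after /g/ (velar) → [k]
/t/ after /k/ (velar) → [k]

[eɲebpe#gkekko]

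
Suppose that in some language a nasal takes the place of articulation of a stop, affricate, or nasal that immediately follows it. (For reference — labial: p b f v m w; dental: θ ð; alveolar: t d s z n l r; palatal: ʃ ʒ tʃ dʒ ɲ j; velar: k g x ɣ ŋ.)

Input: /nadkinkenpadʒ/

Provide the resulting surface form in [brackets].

/n/ before /k/ (velar) → [ŋ]
/n/ before /p/ (labial) → [m]

[nadkiŋkempadʒ]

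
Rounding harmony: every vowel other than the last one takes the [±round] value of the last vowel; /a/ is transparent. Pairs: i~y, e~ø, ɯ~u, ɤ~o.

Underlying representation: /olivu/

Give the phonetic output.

/i/ harmonizes with /u/ ([+round]) → [y]

[olyvu]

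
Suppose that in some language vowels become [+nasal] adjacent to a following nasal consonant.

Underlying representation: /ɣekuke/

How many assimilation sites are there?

0

No segment meets the rule's conditions.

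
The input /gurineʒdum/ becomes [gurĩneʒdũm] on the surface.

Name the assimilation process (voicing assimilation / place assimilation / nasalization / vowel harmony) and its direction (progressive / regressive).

/i/→[ĩ] /u/→[ũ].
Each target copies a feature from the following segment, so the direction is regressive.

nasalization, regressive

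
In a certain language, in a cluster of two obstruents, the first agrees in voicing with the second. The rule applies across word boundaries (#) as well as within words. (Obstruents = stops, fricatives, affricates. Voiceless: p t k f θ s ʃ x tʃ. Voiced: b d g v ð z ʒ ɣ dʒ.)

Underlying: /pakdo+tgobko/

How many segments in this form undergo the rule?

3

/k/ before /d/ (voiced) → [g]
/t/ before /g/ (voiced) → [d]
/b/ before /k/ (voiceless) → [p]
3 segments change.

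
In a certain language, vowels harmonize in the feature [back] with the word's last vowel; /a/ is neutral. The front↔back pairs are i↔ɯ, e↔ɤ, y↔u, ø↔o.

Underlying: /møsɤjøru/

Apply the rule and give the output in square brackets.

/ø/ harmonizes with /u/ ([+back]) → [o]
/ø/ harmonizes with /u/ ([+back]) → [o]

[mosɤjoru]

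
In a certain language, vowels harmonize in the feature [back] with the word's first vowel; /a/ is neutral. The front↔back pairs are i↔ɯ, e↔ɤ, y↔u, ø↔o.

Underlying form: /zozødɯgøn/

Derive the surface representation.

/ø/ harmonizes with /o/ ([+back]) → [o]
/ø/ harmonizes with /o/ ([+back]) → [o]

[zozodɯgon]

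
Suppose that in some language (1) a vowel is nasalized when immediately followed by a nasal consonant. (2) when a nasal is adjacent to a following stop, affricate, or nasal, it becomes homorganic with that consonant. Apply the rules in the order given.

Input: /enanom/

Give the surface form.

Rule 1: /e/ before nasal /n/ → [ẽ]
Rule 1: /a/ before nasal /n/ → [ã]
Rule 1: /o/ before nasal /m/ → [õ]
After rule 1: ẽnãnõm
Rule 2: no segment meets the rule's conditions; no change.

[ẽnãnõm]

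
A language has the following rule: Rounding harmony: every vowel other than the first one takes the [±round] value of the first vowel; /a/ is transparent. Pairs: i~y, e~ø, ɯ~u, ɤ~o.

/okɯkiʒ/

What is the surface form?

/ɯ/ harmonizes with /o/ ([+round]) → [u]
/i/ harmonizes with /o/ ([+round]) → [y]

[okukyʒ]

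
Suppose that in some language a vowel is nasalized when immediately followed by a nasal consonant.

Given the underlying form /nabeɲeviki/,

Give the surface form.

/e/ before nasal /ɲ/ → [ẽ]

[nabẽɲeviki]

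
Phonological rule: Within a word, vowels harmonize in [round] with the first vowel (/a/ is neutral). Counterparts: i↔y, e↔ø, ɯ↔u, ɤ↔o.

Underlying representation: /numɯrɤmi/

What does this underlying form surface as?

[numuromy]

/ɯ/ harmonizes with /u/ ([+round]) → [u]
/ɤ/ harmonizes with /u/ ([+round]) → [o]
/i/ harmonizes with /u/ ([+round]) → [y]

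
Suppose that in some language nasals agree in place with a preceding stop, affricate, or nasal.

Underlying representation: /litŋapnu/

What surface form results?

/ŋ/ after /t/ (alveolar) → [n]
/n/ after /p/ (labial) → [m]

[litnapmu]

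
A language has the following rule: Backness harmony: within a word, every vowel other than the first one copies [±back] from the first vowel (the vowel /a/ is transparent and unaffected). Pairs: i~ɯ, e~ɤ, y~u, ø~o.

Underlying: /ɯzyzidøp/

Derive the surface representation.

/y/ harmonizes with /ɯ/ ([+back]) → [u]
/i/ harmonizes with /ɯ/ ([+back]) → [ɯ]
/ø/ harmonizes with /ɯ/ ([+back]) → [o]

[ɯzuzɯdop]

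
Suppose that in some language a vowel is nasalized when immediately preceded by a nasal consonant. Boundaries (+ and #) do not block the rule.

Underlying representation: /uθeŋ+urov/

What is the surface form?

/u/ after nasal /ŋ/ → [ũ]

[uθeŋ+ũrov]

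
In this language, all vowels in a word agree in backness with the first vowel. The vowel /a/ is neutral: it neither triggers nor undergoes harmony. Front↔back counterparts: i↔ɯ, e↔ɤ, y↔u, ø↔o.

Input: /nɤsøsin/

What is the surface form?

[nɤsosɯn]

/ø/ harmonizes with /ɤ/ ([+back]) → [o]
/i/ harmonizes with /ɤ/ ([+back]) → [ɯ]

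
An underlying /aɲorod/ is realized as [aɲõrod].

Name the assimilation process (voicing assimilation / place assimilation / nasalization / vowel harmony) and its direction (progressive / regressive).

/o/→[õ].
Each target copies a feature from the preceding segment, so the direction is progressive.

nasalization, progressive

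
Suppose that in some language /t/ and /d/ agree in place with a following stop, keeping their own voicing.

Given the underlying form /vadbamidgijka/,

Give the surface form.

[vabbamiggijka]

/d/ before /b/ (labial) → [b]
/d/ before /g/ (velar) → [g]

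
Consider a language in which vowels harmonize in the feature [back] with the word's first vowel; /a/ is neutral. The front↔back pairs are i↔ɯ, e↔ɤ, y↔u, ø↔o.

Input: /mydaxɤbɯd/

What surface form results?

/ɤ/ harmonizes with /y/ ([-back]) → [e]
/ɯ/ harmonizes with /y/ ([-back]) → [i]

[mydaxebid]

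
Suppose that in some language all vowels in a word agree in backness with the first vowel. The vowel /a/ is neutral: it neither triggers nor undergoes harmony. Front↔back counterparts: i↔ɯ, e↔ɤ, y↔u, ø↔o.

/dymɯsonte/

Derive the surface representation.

/ɯ/ harmonizes with /y/ ([-back]) → [i]
/o/ harmonizes with /y/ ([-back]) → [ø]

[dymisønte]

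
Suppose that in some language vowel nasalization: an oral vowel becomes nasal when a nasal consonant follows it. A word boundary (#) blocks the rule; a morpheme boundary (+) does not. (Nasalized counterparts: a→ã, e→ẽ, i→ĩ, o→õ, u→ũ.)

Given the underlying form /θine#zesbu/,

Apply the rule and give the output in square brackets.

/i/ before nasal /n/ → [ĩ]

[θĩne#zesbu]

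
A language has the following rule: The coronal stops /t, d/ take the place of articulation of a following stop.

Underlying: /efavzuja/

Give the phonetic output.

[efavzuja]

no segment meets the rule's conditions; no change.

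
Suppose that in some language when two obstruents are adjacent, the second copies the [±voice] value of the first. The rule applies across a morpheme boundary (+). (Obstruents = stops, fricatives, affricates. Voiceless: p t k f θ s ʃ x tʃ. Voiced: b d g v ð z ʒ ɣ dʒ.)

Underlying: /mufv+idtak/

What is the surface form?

[muff+iddak]

/v/ after /f/ (voiceless) → [f]
/t/ after /d/ (voiced) → [d]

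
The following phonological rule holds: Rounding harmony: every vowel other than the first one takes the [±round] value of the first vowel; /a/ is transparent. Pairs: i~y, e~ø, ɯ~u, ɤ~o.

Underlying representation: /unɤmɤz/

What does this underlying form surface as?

[unomoz]

/ɤ/ harmonizes with /u/ ([+round]) → [o]
/ɤ/ harmonizes with /u/ ([+round]) → [o]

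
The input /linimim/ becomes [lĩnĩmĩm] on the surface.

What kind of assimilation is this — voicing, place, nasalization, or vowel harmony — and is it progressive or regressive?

nasalization, regressive

/i/→[ĩ] /i/→[ĩ] /i/→[ĩ].
Each target copies a feature from the following segment, so the direction is regressive.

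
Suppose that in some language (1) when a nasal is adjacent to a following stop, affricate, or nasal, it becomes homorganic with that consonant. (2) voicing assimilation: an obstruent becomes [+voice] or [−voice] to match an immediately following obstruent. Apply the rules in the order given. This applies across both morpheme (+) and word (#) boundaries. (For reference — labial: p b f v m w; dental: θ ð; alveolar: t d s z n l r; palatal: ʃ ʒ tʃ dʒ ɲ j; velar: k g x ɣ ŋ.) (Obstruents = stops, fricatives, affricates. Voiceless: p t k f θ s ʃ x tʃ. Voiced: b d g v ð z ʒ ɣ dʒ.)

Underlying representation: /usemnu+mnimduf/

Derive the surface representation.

[usennu+nninduf]

Rule 1: /m/ before /n/ (alveolar) → [n]
Rule 1: /m/ before /n/ (alveolar) → [n]
Rule 1: /m/ before /d/ (alveolar) → [n]
After rule 1: usennu+nninduf
Rule 2: no segment meets the rule's conditions; no change.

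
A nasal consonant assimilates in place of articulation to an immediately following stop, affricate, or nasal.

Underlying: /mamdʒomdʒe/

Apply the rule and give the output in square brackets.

/m/ before /dʒ/ (palatal) → [ɲ]
/m/ before /dʒ/ (palatal) → [ɲ]

[maɲdʒoɲdʒe]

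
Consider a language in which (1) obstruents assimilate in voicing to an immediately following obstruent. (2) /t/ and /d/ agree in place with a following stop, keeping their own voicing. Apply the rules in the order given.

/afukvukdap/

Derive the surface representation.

Rule 1: /k/ before /v/ (voiced) → [g]
Rule 1: /k/ before /d/ (voiced) → [g]
After rule 1: afugvugdap
Rule 2: no segment meets the rule's conditions; no change.

[afugvugdap]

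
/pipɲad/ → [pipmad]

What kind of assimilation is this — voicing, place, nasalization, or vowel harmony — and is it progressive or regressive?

place assimilation, progressive

/ɲ/→[m].
Each target copies a feature from the preceding segment, so the direction is progressive.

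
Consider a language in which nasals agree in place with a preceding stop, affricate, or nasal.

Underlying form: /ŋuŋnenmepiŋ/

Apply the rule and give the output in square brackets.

/n/ after /ŋ/ (velar) → [ŋ]
/m/ after /n/ (alveolar) → [n]

[ŋuŋŋennepiŋ]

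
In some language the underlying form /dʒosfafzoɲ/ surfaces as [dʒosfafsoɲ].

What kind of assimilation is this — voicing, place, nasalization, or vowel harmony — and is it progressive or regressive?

voicing assimilation, progressive

/z/→[s].
Each target copies a feature from the preceding segment, so the direction is progressive.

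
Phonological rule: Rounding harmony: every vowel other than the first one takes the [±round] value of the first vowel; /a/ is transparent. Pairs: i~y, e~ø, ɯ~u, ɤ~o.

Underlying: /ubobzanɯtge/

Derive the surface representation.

[ubobzanutgø]

/ɯ/ harmonizes with /u/ ([+round]) → [u]
/e/ harmonizes with /u/ ([+round]) → [ø]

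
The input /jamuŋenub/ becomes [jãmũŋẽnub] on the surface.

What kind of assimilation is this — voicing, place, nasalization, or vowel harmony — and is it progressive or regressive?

/a/→[ã] /u/→[ũ] /e/→[ẽ].
Each target copies a feature from the following segment, so the direction is regressive.

nasalization, regressive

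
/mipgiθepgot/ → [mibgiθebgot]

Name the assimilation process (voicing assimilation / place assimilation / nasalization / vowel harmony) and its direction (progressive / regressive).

voicing assimilation, regressive

/p/→[b] /p/→[b].
Each target copies a feature from the following segment, so the direction is regressive.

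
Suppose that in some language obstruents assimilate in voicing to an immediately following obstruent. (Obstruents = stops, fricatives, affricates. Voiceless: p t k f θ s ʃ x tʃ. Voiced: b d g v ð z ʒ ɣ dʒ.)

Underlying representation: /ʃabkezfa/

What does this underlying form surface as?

/b/ before /k/ (voiceless) → [p]
/z/ before /f/ (voiceless) → [s]

[ʃapkesfa]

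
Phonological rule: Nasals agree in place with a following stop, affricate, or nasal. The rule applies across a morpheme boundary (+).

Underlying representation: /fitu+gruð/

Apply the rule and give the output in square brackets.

[fitu+gruð]

no segment meets the rule's conditions; no change.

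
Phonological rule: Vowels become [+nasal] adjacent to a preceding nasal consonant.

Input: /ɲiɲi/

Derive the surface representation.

[ɲĩɲĩ]

/i/ after nasal /ɲ/ → [ĩ]
/i/ after nasal /ɲ/ → [ĩ]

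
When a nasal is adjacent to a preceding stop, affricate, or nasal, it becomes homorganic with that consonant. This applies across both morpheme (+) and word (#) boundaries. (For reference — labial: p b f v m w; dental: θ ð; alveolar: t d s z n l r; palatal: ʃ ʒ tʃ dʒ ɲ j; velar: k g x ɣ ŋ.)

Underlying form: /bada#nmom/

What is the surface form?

[bada#nnom]

/m/ after /n/ (alveolar) → [n]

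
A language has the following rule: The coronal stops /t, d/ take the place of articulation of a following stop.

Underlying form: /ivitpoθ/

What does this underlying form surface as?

/t/ before /p/ (labial) → [p]

[ivippoθ]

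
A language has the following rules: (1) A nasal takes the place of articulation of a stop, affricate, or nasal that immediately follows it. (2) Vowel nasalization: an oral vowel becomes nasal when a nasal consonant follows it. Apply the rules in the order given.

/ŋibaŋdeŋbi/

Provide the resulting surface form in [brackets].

Rule 1: /ŋ/ before /d/ (alveolar) → [n]
Rule 1: /ŋ/ before /b/ (labial) → [m]
After rule 1: ŋibandembi
Rule 2: /a/ before nasal /n/ → [ã]
Rule 2: /e/ before nasal /m/ → [ẽ]

[ŋibãndẽmbi]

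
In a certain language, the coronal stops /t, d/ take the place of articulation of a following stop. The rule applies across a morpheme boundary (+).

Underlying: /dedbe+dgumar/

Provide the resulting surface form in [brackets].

[debbe+ggumar]

/d/ before /b/ (labial) → [b]
/d/ before /g/ (velar) → [g]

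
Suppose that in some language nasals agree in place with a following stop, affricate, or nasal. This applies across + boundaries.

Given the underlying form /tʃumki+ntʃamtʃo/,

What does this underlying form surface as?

[tʃuŋki+ɲtʃaɲtʃo]

/m/ before /k/ (velar) → [ŋ]
/n/ before /tʃ/ (palatal) → [ɲ]
/m/ before /tʃ/ (palatal) → [ɲ]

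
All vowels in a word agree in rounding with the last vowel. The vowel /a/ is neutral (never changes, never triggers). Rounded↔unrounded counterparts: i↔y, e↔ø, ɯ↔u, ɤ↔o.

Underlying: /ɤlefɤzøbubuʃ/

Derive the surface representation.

/ɤ/ harmonizes with /u/ ([+round]) → [o]
/e/ harmonizes with /u/ ([+round]) → [ø]
/ɤ/ harmonizes with /u/ ([+round]) → [o]

[oløfozøbubuʃ]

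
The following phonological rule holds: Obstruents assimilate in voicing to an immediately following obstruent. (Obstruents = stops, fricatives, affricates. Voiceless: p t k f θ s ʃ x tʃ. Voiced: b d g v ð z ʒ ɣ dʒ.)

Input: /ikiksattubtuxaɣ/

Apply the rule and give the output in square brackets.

[ikiksattuptuxaɣ]

/b/ before /t/ (voiceless) → [p]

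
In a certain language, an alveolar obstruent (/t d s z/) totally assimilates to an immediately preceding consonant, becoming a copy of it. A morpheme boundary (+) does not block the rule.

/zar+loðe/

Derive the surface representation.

no segment meets the rule's conditions; no change.

[zar+loðe]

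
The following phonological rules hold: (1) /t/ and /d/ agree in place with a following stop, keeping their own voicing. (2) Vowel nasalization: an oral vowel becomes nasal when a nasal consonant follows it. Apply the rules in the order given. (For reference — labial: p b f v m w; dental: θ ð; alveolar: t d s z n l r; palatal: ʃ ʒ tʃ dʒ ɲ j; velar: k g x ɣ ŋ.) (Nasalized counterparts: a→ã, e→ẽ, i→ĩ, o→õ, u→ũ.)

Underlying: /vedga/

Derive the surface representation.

Rule 1: /d/ before /g/ (velar) → [g]
After rule 1: vegga
Rule 2: no segment meets the rule's conditions; no change.

[vegga]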